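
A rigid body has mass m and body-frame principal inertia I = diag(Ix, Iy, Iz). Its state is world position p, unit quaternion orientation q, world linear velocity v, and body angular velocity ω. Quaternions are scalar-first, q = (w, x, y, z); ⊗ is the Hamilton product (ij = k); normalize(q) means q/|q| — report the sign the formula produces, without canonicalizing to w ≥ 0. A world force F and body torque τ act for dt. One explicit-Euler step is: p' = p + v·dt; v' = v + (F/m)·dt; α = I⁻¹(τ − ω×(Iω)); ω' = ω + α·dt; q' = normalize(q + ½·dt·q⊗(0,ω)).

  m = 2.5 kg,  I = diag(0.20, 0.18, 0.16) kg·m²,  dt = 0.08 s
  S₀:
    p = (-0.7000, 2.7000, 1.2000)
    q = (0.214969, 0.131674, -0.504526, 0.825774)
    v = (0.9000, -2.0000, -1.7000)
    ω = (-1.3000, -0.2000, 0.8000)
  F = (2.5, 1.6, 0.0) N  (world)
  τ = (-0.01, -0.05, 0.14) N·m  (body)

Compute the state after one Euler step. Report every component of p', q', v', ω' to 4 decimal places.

a = (1.0000, 0.6400, 0.0000)
p' = p + v·dt = (-0.6280, 2.5400, 1.0640)
v + (F/m)dt = (0.9800, -1.9488, -1.7000)
precession coupling ω×(Iω) = (0.0032, -0.0416, -0.0052)
angular accel α = (-0.0660, -0.0467, 0.9075)
new body rate ω' = (-1.3053, -0.2037, 0.8726)
q⊗(0,ω) = (-0.5903482, -0.5179257, -1.2218392, -0.5102434)
q' = normalize(q + ½dt·q⊗(0,ω)) = (0.1910, 0.1107, -0.5524, 0.8038)

p' = (-0.6280, 2.5400, 1.0640)
q' = (0.1910, 0.1107, -0.5524, 0.8038)
v' = (0.9800, -1.9488, -1.7000)
ω' = (-1.3053, -0.2037, 0.8726)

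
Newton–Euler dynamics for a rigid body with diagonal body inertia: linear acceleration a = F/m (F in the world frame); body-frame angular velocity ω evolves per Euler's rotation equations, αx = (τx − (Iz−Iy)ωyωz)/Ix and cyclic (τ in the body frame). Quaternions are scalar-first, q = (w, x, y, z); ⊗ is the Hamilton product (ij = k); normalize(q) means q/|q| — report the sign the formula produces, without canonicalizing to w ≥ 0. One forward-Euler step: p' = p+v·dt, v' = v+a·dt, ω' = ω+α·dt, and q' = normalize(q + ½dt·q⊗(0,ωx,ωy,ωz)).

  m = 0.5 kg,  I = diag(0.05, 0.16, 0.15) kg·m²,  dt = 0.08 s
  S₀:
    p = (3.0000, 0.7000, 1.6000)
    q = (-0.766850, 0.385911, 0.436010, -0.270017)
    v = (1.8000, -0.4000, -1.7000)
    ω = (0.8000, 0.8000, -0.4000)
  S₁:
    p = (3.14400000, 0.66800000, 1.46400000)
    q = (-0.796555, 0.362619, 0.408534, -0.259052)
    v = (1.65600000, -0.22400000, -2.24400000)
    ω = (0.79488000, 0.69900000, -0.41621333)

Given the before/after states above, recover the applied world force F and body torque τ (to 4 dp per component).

F = (-0.9000, 1.1000, -3.4000)
τ = (0.0000, -0.1700, 0.0400)

ω₁ − ω₀ = (-0.00512000, -0.10100000, -0.01621333)
I·α + gyro = (0.0000, -0.1700, 0.0400)
Δv = v₁−v₀ = (-0.14400000, 0.17600000, -0.54400000)
applied force F = (-0.9000, 1.1000, -3.4000)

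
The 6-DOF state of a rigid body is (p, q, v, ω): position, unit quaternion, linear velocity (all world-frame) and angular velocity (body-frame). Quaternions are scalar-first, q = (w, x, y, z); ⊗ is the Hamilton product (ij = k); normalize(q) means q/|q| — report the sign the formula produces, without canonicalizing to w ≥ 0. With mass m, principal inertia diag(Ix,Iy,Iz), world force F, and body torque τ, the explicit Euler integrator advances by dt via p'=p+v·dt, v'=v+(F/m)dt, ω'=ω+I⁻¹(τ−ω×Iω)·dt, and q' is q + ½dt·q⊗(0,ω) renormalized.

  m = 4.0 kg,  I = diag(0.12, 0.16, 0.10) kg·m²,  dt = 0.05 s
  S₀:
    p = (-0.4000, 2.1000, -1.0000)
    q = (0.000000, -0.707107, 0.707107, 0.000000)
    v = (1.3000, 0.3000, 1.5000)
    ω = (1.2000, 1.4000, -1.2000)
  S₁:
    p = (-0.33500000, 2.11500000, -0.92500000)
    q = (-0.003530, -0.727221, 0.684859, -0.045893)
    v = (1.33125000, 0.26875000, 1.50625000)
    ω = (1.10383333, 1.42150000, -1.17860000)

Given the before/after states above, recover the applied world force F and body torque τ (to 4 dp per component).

v₁ − v₀ = (0.03125000, -0.03125000, 0.00625000)
F = m·Δv/dt = (2.5000, -2.5000, 0.5000)
rate change Δω = (-0.09616667, 0.02150000, 0.02140000)
τ = I·(Δω/dt) + ω₀×(Iω₀) = (-0.1300, 0.0400, 0.1100)

F = (2.5000, -2.5000, 0.5000)
τ = (-0.1300, 0.0400, 0.1100)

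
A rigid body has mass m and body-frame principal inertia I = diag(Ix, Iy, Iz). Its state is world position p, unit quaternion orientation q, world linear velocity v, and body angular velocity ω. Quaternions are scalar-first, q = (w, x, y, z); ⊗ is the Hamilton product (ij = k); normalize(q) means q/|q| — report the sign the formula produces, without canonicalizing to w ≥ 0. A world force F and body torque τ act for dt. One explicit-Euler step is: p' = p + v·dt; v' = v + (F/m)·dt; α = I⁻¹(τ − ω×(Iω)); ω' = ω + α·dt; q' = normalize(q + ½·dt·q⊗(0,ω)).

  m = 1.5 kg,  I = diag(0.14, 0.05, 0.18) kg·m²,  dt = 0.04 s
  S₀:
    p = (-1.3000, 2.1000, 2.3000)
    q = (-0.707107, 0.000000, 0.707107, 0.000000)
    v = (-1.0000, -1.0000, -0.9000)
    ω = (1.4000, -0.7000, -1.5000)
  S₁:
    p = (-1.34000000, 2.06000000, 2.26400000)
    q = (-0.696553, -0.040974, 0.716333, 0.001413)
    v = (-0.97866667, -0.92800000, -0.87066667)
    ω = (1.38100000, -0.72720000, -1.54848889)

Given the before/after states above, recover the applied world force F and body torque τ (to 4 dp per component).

ω₁ − ω₀ = (-0.01900000, -0.02720000, -0.04848889)
precession coupling = (0.1365, 0.0840, 0.0882)
applied torque τ = (0.0700, 0.0500, -0.1300)
velocity change Δv = (0.02133333, 0.07200000, 0.02933333)
m·(v₁−v₀)/dt = (0.8000, 2.7000, 1.1000)

F = (0.8000, 2.7000, 1.1000)
τ = (0.0700, 0.0500, -0.1300)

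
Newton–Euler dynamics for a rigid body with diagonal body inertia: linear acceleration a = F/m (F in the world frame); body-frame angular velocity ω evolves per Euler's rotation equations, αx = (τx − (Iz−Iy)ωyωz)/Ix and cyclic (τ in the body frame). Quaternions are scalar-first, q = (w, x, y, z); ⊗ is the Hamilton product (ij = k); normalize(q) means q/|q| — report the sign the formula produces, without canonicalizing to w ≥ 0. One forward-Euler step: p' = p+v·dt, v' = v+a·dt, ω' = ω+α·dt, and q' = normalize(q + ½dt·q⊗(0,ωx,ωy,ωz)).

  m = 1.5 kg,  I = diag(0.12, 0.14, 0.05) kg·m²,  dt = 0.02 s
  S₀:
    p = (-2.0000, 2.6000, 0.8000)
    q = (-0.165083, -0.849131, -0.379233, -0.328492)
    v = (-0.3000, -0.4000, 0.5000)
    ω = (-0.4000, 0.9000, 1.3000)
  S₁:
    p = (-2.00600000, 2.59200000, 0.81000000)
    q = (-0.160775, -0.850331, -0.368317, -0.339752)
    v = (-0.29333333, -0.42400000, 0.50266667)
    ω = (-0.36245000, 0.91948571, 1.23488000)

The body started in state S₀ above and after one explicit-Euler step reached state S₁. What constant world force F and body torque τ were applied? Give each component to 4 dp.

ω₁ − ω₀ = (0.03755000, 0.01948571, -0.06512000)
ω₀×(Iω₀) = (-0.1053, -0.0364, -0.0072)
τ = I·(Δω/dt) + ω₀×(Iω₀) = (0.1200, 0.1000, -0.1700)
velocity change Δv = (0.00666667, -0.02400000, 0.00266667)
F = m·Δv/dt = (0.5000, -1.8000, 0.2000)

F = (0.5000, -1.8000, 0.2000)
τ = (0.1200, 0.1000, -0.1700)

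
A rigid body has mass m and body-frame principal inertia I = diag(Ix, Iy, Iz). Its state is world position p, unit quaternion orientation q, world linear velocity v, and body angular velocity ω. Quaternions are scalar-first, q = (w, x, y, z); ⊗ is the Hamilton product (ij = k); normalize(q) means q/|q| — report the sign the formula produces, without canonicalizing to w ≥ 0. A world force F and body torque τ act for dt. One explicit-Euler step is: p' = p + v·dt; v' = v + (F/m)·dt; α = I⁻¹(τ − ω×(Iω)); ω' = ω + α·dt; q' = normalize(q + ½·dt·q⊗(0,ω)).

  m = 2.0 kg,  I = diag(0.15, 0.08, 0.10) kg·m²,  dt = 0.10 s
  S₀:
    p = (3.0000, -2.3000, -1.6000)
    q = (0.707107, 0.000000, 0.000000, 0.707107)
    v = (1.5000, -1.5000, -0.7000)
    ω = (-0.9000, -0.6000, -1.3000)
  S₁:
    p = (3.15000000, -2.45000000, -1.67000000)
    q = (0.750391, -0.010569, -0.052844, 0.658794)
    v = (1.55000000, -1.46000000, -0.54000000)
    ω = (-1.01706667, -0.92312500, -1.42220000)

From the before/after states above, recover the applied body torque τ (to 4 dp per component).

τ = (-0.1600, -0.2000, -0.1600)

Δω = ω₁−ω₀ = (-0.11706667, -0.32312500, -0.12220000)
applied torque τ = (-0.1600, -0.2000, -0.1600)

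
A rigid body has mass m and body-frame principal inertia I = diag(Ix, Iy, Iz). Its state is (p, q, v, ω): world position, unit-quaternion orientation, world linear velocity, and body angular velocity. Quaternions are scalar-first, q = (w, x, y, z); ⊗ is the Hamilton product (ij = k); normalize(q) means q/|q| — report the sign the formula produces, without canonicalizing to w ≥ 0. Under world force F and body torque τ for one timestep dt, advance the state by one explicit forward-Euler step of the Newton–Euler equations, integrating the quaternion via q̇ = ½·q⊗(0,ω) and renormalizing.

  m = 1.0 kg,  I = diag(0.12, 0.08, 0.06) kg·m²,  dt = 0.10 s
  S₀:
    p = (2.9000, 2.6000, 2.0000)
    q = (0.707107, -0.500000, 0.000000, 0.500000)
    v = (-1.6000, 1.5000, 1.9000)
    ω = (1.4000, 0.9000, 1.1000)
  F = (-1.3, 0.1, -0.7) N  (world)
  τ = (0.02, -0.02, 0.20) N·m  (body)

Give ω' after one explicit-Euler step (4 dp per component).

ω×(Iω) gyroscopic = (-0.0198, 0.0924, -0.0504)
angular accel α = (0.3317, -1.4050, 4.1733)
ω' = ω + α·dt = (1.4332, 0.7595, 1.5173)

ω' = (1.4332, 0.7595, 1.5173)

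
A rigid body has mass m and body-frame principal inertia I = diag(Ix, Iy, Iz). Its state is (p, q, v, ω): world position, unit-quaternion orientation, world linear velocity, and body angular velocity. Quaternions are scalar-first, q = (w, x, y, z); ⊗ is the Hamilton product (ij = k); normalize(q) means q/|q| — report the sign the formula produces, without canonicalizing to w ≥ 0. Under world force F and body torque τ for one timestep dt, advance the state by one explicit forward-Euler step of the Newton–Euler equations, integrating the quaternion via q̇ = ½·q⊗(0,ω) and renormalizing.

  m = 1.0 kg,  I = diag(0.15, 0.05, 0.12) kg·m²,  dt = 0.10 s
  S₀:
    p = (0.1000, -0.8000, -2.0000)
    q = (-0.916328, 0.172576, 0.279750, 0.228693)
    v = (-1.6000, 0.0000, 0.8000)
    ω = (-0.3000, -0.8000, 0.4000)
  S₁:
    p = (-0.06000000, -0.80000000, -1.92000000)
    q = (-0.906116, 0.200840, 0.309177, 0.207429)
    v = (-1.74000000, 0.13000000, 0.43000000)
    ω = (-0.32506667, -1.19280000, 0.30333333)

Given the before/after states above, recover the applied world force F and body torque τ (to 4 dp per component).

velocity change Δv = (-0.14000000, 0.13000000, -0.37000000)
m·(v₁−v₀)/dt = (-1.4000, 1.3000, -3.7000)
Δω = ω₁−ω₀ = (-0.02506667, -0.39280000, -0.09666667)
ω₀×(Iω₀) = (-0.0224, -0.0036, -0.0240)
τ = I·(Δω/dt) + ω₀×(Iω₀) = (-0.0600, -0.2000, -0.1400)

F = (-1.4000, 1.3000, -3.7000)
τ = (-0.0600, -0.2000, -0.1400)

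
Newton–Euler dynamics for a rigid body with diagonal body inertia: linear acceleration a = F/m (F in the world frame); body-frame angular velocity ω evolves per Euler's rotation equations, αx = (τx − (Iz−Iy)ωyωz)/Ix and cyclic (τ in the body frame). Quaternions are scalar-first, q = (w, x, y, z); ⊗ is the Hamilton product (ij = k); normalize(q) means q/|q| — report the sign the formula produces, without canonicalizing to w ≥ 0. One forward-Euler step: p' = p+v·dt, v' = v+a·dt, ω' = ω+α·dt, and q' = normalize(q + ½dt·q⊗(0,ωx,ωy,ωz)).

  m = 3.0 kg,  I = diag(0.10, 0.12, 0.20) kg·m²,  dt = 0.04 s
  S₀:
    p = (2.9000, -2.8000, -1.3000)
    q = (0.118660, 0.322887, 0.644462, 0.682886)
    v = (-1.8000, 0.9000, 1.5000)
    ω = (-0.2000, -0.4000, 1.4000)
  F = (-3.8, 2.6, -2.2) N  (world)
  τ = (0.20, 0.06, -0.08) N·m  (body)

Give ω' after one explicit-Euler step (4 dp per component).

gyro term ω×Iω = (-0.0448, 0.0280, 0.0016)
(τ − ω×Iω)/I = (2.4480, 0.2667, -0.4080)
ω' = ω + α·dt = (-0.1021, -0.3893, 1.3837)

ω' = (-0.1021, -0.3893, 1.3837)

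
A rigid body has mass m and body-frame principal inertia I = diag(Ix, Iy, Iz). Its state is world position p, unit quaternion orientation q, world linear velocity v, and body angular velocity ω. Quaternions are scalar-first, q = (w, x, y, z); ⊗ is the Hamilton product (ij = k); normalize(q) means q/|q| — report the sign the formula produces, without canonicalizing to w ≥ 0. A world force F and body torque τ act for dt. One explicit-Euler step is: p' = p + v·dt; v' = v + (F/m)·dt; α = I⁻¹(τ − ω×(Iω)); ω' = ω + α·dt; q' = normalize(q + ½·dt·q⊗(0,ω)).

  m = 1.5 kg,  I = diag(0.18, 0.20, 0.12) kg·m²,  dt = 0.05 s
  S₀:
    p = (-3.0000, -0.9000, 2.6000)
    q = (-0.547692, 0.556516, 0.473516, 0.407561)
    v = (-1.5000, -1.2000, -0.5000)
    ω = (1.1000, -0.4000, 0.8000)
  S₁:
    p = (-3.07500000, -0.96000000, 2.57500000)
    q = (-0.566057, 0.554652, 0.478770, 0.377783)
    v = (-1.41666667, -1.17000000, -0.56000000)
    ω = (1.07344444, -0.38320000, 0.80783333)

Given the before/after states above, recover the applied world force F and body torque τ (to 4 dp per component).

F = (2.5000, 0.9000, -1.8000)
τ = (-0.0700, 0.1200, 0.0100)

velocity change Δv = (0.08333333, 0.03000000, -0.06000000)
F = m·Δv/dt = (2.5000, 0.9000, -1.8000)
rate change Δω = (-0.02655556, 0.01680000, 0.00783333)
precession coupling = (0.0256, 0.0528, -0.0088)
applied torque τ = (-0.0700, 0.1200, 0.0100)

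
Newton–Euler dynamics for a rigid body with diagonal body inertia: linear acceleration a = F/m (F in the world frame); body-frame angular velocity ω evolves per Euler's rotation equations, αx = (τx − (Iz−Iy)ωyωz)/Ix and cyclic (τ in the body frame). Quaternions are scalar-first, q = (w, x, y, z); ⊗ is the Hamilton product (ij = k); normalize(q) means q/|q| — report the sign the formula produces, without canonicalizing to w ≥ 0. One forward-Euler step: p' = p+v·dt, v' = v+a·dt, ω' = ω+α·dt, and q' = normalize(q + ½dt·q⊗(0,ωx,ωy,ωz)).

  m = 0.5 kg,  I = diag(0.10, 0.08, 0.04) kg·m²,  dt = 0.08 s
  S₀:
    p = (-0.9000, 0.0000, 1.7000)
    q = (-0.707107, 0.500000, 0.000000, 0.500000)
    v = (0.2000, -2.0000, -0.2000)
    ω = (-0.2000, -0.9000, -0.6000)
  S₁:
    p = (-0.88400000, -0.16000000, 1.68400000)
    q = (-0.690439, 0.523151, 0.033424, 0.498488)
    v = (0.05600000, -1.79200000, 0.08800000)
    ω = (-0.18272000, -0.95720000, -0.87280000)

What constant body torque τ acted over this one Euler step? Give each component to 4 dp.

τ = (0.0000, -0.0500, -0.1400)

rate change Δω = (0.01728000, -0.05720000, -0.27280000)
τ = I·(Δω/dt) + ω₀×(Iω₀) = (0.0000, -0.0500, -0.1400)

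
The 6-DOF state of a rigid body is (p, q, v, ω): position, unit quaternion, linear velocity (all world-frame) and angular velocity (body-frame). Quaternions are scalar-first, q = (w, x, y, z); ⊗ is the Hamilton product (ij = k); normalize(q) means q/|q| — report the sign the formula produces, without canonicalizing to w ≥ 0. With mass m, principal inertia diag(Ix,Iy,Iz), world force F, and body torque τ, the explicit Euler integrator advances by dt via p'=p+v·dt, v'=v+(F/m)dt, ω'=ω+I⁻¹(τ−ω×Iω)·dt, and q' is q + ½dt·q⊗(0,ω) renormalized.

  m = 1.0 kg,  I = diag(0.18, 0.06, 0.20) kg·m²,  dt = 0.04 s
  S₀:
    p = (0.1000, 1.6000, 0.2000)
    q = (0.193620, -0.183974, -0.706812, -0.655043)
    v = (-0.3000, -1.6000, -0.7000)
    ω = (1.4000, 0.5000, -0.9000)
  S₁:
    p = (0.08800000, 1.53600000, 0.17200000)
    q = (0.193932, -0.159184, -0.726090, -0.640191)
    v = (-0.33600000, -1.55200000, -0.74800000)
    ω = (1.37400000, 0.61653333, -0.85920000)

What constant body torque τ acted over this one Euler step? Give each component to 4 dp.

τ = (-0.1800, 0.2000, 0.1200)

rate change Δω = (-0.02600000, 0.11653333, 0.04080000)
τ = I·(Δω/dt) + ω₀×(Iω₀) = (-0.1800, 0.2000, 0.1200)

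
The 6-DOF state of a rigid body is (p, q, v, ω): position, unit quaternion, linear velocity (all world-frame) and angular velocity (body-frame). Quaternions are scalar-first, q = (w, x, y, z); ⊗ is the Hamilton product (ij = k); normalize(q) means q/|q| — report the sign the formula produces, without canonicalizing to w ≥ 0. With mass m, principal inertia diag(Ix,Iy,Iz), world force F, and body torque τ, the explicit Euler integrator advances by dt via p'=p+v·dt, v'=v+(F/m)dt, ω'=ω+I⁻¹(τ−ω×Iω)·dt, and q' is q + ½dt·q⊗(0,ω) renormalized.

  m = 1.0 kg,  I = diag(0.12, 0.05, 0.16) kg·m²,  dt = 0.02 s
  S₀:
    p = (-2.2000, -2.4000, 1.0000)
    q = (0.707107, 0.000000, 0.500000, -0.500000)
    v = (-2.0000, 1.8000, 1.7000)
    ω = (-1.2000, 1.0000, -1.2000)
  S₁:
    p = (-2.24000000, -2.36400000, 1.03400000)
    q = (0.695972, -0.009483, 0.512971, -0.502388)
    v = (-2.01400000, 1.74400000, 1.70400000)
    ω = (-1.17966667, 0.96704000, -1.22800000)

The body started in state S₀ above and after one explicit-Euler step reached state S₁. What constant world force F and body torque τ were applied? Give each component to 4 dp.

Δω = ω₁−ω₀ = (0.02033333, -0.03296000, -0.02800000)
ω₀×(Iω₀) = (-0.1320, -0.0576, 0.0840)
I·α + gyro = (-0.0100, -0.1400, -0.1400)
v₁ − v₀ = (-0.01400000, -0.05600000, 0.00400000)
m·(v₁−v₀)/dt = (-0.7000, -2.8000, 0.2000)

F = (-0.7000, -2.8000, 0.2000)
τ = (-0.0100, -0.1400, -0.1400)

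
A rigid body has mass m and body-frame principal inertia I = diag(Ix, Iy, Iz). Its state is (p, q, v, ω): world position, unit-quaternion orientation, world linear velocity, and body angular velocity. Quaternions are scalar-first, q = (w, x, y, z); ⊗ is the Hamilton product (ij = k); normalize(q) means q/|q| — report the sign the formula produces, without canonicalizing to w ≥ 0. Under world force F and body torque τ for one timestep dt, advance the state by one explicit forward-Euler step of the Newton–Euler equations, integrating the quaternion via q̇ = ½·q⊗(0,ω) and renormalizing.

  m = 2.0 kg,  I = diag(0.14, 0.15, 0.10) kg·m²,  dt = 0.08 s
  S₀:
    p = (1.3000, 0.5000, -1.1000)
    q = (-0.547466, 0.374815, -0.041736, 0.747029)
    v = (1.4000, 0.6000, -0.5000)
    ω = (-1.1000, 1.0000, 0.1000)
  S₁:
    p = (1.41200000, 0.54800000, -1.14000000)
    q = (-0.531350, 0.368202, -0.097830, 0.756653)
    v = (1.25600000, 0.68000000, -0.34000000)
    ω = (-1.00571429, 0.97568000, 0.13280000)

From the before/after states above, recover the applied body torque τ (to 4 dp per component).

ω₁ − ω₀ = (0.09428571, -0.02432000, 0.03280000)
gyro term ω₀×Iω₀ = (-0.0050, -0.0044, -0.0110)
applied torque τ = (0.1600, -0.0500, 0.0300)

τ = (0.1600, -0.0500, 0.0300)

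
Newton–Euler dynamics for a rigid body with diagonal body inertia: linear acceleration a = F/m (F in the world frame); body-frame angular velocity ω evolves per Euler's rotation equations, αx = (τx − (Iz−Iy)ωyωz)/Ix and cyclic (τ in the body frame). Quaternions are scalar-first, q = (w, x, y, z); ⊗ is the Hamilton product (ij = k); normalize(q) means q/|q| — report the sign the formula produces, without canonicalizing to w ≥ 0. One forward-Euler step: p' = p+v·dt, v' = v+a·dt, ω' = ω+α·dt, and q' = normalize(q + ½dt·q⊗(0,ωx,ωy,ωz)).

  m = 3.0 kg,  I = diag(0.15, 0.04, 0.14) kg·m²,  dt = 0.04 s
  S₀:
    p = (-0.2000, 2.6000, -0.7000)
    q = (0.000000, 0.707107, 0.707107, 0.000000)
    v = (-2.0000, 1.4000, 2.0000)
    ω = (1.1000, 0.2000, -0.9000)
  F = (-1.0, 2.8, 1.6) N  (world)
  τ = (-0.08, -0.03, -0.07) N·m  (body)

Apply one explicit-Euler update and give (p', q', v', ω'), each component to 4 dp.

p' = (-0.2800, 2.6560, -0.6200)
q' = (-0.0184, 0.6941, 0.7195, -0.0127)
v' = (-2.0133, 1.4373, 2.0213)
ω' = (1.0835, 0.1799, -0.9131)

precession coupling ω×(Iω) = (-0.0180, -0.0099, -0.0242)
α = I⁻¹(τ − ω×Iω) = (-0.4133, -0.5025, -0.3271)
ω' = ω + α·dt = (1.0835, 0.1799, -0.9131)
Hamilton product q⊗(0,ω) = (-0.9192391, -0.6363963, 0.6363963, -0.6363963)
updated quaternion q' = (-0.0184, 0.6941, 0.7195, -0.0127)
new position p' = (-0.2800, 2.6560, -0.6200)
v' = v + a·dt = (-2.0133, 1.4373, 2.0213)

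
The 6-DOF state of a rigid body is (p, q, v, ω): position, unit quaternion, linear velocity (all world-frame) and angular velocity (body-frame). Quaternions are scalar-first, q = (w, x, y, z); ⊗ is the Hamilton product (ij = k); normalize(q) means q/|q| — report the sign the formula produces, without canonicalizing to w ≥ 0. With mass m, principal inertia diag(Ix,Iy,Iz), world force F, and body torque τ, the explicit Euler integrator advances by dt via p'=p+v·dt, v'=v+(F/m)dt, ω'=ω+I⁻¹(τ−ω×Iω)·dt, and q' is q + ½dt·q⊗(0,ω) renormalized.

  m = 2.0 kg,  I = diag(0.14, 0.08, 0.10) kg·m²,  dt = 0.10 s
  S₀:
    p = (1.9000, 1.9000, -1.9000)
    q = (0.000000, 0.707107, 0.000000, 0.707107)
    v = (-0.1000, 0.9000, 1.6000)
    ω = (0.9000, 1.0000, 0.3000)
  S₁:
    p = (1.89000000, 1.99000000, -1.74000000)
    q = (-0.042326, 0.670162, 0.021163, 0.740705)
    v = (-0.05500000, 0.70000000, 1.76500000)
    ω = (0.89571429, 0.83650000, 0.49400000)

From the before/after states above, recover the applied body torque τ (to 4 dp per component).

ω₁ − ω₀ = (-0.00428571, -0.16350000, 0.19400000)
ω₀×(Iω₀) = (0.0060, 0.0108, -0.0540)
applied torque τ = (0.0000, -0.1200, 0.1400)

τ = (0.0000, -0.1200, 0.1400)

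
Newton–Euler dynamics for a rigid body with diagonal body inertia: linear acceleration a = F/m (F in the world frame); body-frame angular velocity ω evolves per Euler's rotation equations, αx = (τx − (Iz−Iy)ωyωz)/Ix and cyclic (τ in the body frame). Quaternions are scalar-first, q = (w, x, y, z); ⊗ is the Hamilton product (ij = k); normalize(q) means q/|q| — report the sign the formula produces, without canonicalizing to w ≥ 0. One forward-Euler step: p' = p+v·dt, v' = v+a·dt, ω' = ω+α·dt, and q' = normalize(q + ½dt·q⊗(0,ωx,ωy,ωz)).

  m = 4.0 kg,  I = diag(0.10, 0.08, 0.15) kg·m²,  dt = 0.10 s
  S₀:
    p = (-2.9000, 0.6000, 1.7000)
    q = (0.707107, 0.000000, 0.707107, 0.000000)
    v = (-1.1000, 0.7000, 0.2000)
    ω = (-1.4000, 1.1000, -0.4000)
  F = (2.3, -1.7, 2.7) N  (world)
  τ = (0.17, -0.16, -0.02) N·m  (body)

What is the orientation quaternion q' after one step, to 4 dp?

q' = (0.6655, -0.0634, 0.7429, 0.0352)

q⊗(0,ω) = (-0.7778177, -1.2727926, 0.7778177, 0.7071070)
q + ½dt·q⊗(0,ω), renormalized = (0.6655, -0.0634, 0.7429, 0.0352)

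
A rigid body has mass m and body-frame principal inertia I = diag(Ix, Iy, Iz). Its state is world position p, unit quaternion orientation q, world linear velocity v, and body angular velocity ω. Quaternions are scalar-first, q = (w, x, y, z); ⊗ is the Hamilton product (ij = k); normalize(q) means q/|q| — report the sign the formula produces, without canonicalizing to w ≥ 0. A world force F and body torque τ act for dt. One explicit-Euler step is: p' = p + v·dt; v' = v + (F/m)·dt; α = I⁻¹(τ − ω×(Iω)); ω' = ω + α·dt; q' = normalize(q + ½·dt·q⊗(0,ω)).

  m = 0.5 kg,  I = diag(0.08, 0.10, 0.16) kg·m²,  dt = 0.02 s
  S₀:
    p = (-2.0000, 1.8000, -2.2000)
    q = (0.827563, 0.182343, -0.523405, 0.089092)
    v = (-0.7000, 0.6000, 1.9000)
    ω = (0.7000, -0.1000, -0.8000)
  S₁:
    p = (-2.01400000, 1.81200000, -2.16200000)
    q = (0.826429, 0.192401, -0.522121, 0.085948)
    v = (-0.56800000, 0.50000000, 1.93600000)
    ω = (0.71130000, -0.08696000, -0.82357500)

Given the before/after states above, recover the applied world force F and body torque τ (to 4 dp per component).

v₁ − v₀ = (0.13200000, -0.10000000, 0.03600000)
applied force F = (3.3000, -2.5000, 0.9000)
rate change Δω = (0.01130000, 0.01304000, -0.02357500)
precession coupling = (0.0048, 0.0448, -0.0014)
applied torque τ = (0.0500, 0.1100, -0.1900)

F = (3.3000, -2.5000, 0.9000)
τ = (0.0500, 0.1100, -0.1900)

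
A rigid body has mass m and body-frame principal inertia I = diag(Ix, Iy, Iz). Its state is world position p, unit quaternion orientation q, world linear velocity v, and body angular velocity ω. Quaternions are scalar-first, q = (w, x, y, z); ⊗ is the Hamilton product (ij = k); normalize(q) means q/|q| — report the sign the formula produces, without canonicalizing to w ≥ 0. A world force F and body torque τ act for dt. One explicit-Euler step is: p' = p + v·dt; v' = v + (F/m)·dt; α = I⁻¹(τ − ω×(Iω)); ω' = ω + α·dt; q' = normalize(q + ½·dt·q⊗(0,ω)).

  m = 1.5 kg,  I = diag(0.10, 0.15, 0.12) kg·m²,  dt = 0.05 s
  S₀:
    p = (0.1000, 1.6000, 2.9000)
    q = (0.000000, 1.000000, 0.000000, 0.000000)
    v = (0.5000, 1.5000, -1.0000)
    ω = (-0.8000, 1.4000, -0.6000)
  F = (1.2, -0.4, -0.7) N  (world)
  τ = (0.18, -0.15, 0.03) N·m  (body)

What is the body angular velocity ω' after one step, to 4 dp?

ω×(Iω) gyroscopic = (0.0252, -0.0096, -0.0560)
(τ − ω×Iω)/I = (1.5480, -0.9360, 0.7167)
new body rate ω' = (-0.7226, 1.3532, -0.5642)

ω' = (-0.7226, 1.3532, -0.5642)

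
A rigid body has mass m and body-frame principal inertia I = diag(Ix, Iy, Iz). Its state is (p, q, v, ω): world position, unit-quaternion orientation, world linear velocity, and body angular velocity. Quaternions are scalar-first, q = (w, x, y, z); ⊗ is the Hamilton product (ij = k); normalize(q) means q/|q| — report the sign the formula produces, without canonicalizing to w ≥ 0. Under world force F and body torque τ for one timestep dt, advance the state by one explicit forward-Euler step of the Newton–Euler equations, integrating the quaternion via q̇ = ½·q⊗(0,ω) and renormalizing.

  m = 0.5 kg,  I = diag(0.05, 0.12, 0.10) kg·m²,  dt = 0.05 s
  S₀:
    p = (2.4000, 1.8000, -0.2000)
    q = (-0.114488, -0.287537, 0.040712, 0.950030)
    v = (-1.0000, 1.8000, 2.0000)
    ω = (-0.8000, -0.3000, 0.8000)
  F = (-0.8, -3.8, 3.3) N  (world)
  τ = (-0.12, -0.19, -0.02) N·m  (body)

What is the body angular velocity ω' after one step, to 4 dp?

ω' = (-0.9248, -0.3925, 0.7816)

precession coupling ω×(Iω) = (0.0048, 0.0320, 0.0168)
angular accel α = (-2.4960, -1.8500, -0.3680)
ω' = ω + α·dt = (-0.9248, -0.3925, 0.7816)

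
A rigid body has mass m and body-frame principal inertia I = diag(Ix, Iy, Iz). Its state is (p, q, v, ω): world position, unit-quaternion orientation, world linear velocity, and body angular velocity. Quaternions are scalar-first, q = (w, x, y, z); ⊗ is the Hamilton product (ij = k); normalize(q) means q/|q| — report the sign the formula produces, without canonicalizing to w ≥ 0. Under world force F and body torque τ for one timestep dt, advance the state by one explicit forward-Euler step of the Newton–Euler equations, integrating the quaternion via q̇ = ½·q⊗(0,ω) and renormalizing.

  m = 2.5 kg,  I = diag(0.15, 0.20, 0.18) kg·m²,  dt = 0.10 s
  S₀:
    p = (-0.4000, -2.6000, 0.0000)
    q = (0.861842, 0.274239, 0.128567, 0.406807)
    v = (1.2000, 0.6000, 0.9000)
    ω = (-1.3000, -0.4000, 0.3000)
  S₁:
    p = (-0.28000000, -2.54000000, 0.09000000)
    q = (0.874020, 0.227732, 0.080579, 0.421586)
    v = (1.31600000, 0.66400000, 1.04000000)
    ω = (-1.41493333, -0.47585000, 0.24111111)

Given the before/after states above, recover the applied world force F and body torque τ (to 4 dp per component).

F = (2.9000, 1.6000, 3.5000)
τ = (-0.1700, -0.1400, -0.0800)

v₁ − v₀ = (0.11600000, 0.06400000, 0.14000000)
F = m·Δv/dt = (2.9000, 1.6000, 3.5000)
Δω = ω₁−ω₀ = (-0.11493333, -0.07585000, -0.05888889)
precession coupling = (0.0024, 0.0117, 0.0260)
I·α + gyro = (-0.1700, -0.1400, -0.0800)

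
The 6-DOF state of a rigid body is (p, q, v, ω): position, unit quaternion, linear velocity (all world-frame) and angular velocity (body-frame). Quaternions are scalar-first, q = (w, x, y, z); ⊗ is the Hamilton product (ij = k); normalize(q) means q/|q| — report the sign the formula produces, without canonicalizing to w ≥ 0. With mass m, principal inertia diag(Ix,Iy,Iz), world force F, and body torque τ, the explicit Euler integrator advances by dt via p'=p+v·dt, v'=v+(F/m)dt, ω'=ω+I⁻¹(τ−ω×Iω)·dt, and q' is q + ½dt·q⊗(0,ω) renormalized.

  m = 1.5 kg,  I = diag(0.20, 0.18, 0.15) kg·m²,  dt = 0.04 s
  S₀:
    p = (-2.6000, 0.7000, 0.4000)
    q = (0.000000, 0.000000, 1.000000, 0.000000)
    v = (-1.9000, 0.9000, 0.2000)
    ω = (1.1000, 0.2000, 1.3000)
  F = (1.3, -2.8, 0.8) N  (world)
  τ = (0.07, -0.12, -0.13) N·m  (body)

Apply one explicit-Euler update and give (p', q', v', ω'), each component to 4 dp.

linear accel F/m = (0.8667, -1.8667, 0.5333)
p + v·dt = (-2.6760, 0.7360, 0.4080)
v' = v + a·dt = (-1.8653, 0.8253, 0.2213)
gyro term ω×Iω = (-0.0078, 0.0715, -0.0044)
angular accel α = (0.3890, -1.0639, -0.8373)
new body rate ω' = (1.1156, 0.1574, 1.2665)
2q̇ = q⊗(0,ω) = (-0.2000000, 1.3000000, 0.0000000, -1.1000000)
q + ½dt·q⊗(0,ω), renormalized = (-0.0040, 0.0260, 0.9994, -0.0220)

p' = (-2.6760, 0.7360, 0.4080)
q' = (-0.0040, 0.0260, 0.9994, -0.0220)
v' = (-1.8653, 0.8253, 0.2213)
ω' = (1.1156, 0.1574, 1.2665)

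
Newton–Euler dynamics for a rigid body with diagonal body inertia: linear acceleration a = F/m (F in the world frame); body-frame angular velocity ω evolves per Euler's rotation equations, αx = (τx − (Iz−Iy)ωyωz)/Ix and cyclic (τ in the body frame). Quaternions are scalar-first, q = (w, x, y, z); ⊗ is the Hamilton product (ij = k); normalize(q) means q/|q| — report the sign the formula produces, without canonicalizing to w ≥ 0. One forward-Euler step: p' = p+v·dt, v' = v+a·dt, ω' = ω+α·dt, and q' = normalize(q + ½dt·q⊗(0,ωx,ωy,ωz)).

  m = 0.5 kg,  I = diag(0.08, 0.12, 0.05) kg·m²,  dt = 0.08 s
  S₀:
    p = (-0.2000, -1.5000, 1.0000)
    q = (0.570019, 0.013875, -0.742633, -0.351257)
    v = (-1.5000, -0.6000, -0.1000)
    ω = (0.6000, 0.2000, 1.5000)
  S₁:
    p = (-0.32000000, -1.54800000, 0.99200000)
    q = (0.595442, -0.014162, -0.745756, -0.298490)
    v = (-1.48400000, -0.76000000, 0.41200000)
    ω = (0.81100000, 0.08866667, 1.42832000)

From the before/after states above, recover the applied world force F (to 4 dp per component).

v₁ − v₀ = (0.01600000, -0.16000000, 0.51200000)
F = m·Δv/dt = (0.1000, -1.0000, 3.2000)

F = (0.1000, -1.0000, 3.2000)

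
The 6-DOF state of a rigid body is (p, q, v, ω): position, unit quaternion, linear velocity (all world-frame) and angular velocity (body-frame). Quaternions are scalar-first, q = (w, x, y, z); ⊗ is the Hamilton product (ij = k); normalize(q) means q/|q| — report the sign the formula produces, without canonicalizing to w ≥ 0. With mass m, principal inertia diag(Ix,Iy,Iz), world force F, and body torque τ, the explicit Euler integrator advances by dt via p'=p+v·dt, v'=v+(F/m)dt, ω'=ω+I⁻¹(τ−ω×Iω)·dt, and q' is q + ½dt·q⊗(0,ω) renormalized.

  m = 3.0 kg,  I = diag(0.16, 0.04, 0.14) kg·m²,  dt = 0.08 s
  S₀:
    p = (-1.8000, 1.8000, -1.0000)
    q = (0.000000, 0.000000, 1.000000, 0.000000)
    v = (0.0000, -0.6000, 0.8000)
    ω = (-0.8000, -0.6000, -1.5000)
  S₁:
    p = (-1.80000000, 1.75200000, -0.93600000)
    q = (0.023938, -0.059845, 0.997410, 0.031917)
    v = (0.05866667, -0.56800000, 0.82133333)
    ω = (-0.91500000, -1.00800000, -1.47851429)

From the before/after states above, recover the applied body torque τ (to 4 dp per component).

τ = (-0.1400, -0.1800, -0.0200)

ω₁ − ω₀ = (-0.11500000, -0.40800000, 0.02148571)
I·α + gyro = (-0.1400, -0.1800, -0.0200)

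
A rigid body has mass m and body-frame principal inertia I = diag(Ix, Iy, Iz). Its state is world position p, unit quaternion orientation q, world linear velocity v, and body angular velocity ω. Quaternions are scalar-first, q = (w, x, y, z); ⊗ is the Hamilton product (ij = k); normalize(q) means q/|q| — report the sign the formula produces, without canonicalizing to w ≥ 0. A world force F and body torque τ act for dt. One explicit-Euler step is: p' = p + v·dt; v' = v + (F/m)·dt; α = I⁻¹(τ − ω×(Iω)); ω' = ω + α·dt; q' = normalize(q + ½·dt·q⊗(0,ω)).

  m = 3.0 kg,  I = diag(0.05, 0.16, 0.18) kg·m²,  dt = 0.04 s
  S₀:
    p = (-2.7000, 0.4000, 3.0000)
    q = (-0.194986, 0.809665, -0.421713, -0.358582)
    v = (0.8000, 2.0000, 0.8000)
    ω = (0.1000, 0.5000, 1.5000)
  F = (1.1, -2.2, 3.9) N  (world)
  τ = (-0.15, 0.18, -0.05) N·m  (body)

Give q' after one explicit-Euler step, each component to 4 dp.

q⊗(0,ω) = (0.6677630, -0.4727771, -1.3478487, 0.1545248)
updated quaternion q' = (-0.1815, 0.7998, -0.4484, -0.3553)

q' = (-0.1815, 0.7998, -0.4484, -0.3553)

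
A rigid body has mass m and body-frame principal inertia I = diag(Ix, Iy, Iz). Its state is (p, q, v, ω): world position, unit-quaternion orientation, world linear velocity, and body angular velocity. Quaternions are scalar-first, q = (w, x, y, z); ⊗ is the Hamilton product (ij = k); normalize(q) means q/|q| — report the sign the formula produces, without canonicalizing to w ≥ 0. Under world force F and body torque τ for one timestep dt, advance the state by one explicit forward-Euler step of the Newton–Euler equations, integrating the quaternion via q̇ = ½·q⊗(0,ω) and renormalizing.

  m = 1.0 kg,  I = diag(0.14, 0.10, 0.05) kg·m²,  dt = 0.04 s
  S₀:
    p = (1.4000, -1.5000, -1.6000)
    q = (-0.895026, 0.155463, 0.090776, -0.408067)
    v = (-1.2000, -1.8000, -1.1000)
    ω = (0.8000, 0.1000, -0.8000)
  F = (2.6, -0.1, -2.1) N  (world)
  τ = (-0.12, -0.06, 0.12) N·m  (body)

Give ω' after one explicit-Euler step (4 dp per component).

(τ − ω×Iω)/I = (-0.8857, -0.0240, 2.4640)
ω + α·dt = (0.7646, 0.0990, -0.7014)

ω' = (0.7646, 0.0990, -0.7014)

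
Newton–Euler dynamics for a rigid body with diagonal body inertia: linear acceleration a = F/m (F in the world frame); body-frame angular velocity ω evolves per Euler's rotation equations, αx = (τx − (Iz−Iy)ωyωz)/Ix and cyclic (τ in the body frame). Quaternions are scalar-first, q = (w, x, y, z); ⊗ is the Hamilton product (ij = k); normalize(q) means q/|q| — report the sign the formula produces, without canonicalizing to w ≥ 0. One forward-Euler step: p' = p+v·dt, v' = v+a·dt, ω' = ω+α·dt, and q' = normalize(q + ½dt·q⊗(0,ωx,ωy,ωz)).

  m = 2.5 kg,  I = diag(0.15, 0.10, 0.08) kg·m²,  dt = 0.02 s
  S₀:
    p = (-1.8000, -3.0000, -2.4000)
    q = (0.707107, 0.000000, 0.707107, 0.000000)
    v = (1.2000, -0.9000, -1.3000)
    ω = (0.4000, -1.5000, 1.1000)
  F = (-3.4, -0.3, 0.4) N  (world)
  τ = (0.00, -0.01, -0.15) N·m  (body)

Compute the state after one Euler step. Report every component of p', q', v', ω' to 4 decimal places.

p' = (-1.7760, -3.0180, -2.4260)
q' = (0.7176, 0.0106, 0.6964, 0.0049)
v' = (1.1728, -0.9024, -1.2968)
ω' = (0.3956, -1.5082, 1.0550)

α = I⁻¹(τ − ω×Iω) = (-0.2200, -0.4080, -2.2500)
new body rate ω' = (0.3956, -1.5082, 1.0550)
Hamilton product q⊗(0,ω) = (1.0606605, 1.0606605, -1.0606605, 0.4949749)
q' = normalize(q + ½dt·q⊗(0,ω)) = (0.7176, 0.0106, 0.6964, 0.0049)
new position p' = (-1.7760, -3.0180, -2.4260)
v' = v + a·dt = (1.1728, -0.9024, -1.2968)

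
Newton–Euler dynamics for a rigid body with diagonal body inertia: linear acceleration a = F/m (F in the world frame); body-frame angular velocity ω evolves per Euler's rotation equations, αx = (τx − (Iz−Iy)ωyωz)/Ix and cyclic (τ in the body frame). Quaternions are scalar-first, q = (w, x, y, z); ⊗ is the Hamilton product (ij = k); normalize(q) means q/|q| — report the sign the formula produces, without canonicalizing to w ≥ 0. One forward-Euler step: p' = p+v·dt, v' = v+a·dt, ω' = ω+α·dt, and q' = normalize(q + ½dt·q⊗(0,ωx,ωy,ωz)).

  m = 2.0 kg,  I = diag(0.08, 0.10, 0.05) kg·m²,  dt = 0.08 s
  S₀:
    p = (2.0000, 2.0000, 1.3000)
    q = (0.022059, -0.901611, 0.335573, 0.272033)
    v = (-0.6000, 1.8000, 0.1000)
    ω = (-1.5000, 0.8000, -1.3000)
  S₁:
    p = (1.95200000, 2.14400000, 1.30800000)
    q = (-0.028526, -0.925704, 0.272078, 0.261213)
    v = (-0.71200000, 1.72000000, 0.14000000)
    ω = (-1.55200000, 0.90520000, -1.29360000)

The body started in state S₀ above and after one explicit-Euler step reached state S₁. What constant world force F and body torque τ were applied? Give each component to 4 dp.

F = (-2.8000, -2.0000, 1.0000)
τ = (0.0000, 0.1900, -0.0200)

v₁ − v₀ = (-0.11200000, -0.08000000, 0.04000000)
applied force F = (-2.8000, -2.0000, 1.0000)
rate change Δω = (-0.05200000, 0.10520000, 0.00640000)
gyro term ω₀×Iω₀ = (0.0520, 0.0585, -0.0240)
I·α + gyro = (0.0000, 0.1900, -0.0200)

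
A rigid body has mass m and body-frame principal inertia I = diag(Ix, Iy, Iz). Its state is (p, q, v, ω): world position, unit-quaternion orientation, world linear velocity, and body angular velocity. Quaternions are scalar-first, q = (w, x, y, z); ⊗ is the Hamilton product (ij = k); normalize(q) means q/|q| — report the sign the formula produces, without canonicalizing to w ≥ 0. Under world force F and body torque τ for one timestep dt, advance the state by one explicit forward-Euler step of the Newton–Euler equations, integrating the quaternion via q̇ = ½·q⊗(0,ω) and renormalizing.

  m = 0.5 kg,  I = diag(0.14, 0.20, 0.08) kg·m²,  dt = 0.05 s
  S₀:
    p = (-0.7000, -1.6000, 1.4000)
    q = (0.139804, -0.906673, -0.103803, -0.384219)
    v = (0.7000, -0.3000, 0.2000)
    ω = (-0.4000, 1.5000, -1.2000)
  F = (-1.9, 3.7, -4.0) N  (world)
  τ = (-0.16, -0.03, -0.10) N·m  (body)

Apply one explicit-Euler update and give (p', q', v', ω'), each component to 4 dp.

p' = (-0.6650, -1.6150, 1.4100)
q' = (0.1230, -0.8895, -0.1218, -0.4229)
v' = (0.5100, 0.0700, -0.2000)
ω' = (-0.5343, 1.4853, -1.2400)

p + v·dt = (-0.6650, -1.6150, 1.4100)
new velocity v' = (0.5100, 0.0700, -0.2000)
α = I⁻¹(τ − ω×Iω) = (-2.6857, -0.2940, -0.8000)
ω' = ω + α·dt = (-0.5343, 1.4853, -1.2400)
Hamilton product q⊗(0,ω) = (-0.6680275, 0.6449705, -0.7246140, -1.5692955)
q + ½dt·q⊗(0,ω), renormalized = (0.1230, -0.8895, -0.1218, -0.4229)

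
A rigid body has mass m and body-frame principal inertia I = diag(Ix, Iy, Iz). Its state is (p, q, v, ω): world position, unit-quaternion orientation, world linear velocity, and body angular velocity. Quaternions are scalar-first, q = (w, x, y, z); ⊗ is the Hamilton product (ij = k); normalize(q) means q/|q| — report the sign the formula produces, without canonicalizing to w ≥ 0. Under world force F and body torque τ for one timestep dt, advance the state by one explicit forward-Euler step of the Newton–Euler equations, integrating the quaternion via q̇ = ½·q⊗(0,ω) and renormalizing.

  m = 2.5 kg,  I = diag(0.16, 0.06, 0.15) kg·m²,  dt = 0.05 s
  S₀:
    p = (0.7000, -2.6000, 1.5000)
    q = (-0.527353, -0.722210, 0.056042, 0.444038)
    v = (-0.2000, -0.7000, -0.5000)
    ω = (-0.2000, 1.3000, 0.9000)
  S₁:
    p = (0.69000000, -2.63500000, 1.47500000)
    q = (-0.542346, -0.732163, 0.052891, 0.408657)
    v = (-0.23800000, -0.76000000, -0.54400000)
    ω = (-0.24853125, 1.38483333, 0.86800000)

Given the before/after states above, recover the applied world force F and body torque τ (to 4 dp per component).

velocity change Δv = (-0.03800000, -0.06000000, -0.04400000)
m·(v₁−v₀)/dt = (-1.9000, -3.0000, -2.2000)
ω₁ − ω₀ = (-0.04853125, 0.08483333, -0.03200000)
τ = I·(Δω/dt) + ω₀×(Iω₀) = (-0.0500, 0.1000, -0.0700)

F = (-1.9000, -3.0000, -2.2000)
τ = (-0.0500, 0.1000, -0.0700)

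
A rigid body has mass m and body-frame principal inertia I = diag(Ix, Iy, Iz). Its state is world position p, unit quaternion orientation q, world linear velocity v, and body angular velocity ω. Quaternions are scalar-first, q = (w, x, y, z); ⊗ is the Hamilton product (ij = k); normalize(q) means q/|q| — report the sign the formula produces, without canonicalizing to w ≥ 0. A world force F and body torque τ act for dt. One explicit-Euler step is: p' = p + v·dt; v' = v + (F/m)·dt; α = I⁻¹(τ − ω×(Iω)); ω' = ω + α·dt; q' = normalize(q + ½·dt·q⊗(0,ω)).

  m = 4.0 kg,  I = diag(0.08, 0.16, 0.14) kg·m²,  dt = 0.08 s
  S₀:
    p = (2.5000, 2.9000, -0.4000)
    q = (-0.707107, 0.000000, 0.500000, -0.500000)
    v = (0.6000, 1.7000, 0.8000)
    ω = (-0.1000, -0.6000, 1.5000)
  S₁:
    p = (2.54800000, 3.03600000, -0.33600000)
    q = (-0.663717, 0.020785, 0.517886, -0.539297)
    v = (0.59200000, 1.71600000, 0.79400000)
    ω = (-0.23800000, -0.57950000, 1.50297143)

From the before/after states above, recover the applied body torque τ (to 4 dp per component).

ω₁ − ω₀ = (-0.13800000, 0.02050000, 0.00297143)
precession coupling = (0.0180, 0.0090, 0.0048)
τ = I·(Δω/dt) + ω₀×(Iω₀) = (-0.1200, 0.0500, 0.0100)

τ = (-0.1200, 0.0500, 0.0100)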